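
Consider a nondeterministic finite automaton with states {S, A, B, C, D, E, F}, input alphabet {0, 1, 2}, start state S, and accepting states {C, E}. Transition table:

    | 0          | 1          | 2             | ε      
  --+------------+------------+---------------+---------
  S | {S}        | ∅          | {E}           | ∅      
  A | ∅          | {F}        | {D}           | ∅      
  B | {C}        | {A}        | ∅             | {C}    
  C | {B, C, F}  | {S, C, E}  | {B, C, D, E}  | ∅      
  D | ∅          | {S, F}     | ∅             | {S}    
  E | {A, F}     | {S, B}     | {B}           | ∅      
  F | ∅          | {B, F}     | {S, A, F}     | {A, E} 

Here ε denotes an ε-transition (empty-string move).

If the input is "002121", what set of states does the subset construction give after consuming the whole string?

{S, A, B, C, E, F}

Start in {S}.
Read '0': S→{S}; now {S}.
Read '0': S→{S}; now {S}.
Read '2': S→{E}; now {E}.
Read '1': E→{S, B}; union {S, B}; ε-closure = {S, B, C}.
Read '2': S→{E}, B→∅, C→{B, C, D, E}; union {B, C, D, E}; ε-closure = {S, B, C, D, E}.
Read '1': S→∅, B→{A}, C→{S, C, E}, D→{S, F}, E→{S, B}; now {S, A, B, C, E, F}.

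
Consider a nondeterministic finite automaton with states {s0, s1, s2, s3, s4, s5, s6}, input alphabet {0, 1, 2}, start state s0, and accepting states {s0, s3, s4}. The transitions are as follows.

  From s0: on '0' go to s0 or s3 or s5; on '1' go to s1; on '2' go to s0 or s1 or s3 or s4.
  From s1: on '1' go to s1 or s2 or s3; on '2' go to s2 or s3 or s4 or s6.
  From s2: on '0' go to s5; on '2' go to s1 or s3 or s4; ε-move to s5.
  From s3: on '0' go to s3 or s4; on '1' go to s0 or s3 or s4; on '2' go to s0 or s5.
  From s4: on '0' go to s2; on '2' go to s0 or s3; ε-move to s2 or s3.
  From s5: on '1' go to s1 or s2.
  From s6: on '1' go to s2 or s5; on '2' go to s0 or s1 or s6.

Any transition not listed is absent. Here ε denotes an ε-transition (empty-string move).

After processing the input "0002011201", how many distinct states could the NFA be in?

Start in {s0}.
Read '0': s0→{s0, s3, s5}; now {s0, s3, s5}.
Read '0': s0→{s0, s3, s5}, s3→{s3, s4}, s5→∅; union {s0, s3, s4, s5}; ε-closure = {s0, s2, s3, s4, s5}.
Read '0': s0→{s0, s3, s5}, s2→{s5}, s3→{s3, s4}, s4→{s2}, s5→∅; now {s0, s2, s3, s4, s5}.
Read '2': s0→{s0, s1, s3, s4}, s2→{s1, s3, s4}, s3→{s0, s5}, s4→{s0, s3}, s5→∅; union {s0, s1, s3, s4, s5}; ε-closure = {s0, s1, s2, s3, s4, s5}.
Read '0': s0→{s0, s3, s5}, s1→∅, s2→{s5}, s3→{s3, s4}, s4→{s2}, s5→∅; now {s0, s2, s3, s4, s5}.
Read '1': s0→{s1}, s2→∅, s3→{s0, s3, s4}, s4→∅, s5→{s1, s2}; union {s0, s1, s2, s3, s4}; ε-closure = {s0, s1, s2, s3, s4, s5}.
Read '1': s0→{s1}, s1→{s1, s2, s3}, s2→∅, s3→{s0, s3, s4}, s4→∅, s5→{s1, s2}; union {s0, s1, s2, s3, s4}; ε-closure = {s0, s1, s2, s3, s4, s5}.
Read '2': s0→{s0, s1, s3, s4}, s1→{s2, s3, s4, s6}, s2→{s1, s3, s4}, s3→{s0, s5}, s4→{s0, s3}, s5→∅; now {s0, s1, s2, s3, s4, s5, s6}.
Read '0': s0→{s0, s3, s5}, s1→∅, s2→{s5}, s3→{s3, s4}, s4→{s2}, s5→∅, s6→∅; now {s0, s2, s3, s4, s5}.
Read '1': s0→{s1}, s2→∅, s3→{s0, s3, s4}, s4→∅, s5→{s1, s2}; union {s0, s1, s2, s3, s4}; ε-closure = {s0, s1, s2, s3, s4, s5}.
That set has 6 states.

6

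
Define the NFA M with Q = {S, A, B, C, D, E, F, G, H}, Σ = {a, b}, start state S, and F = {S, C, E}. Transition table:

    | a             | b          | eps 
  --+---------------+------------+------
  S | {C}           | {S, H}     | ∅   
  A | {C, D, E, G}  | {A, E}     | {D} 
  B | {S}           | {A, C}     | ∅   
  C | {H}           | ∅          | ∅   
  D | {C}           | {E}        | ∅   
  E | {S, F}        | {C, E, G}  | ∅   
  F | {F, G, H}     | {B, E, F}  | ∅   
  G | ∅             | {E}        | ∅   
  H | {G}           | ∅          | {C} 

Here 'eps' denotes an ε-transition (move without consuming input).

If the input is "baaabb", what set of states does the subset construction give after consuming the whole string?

Start in {S}.
Read 'b': {S} → {S, C, H}.
Read 'a': {S, C, H} → {C, G, H}.
Read 'a': {C, G, H} → {C, G, H}.
Read 'a': {C, G, H} → {C, G, H}.
Read 'b': {C, G, H} → {E}.
Read 'b': {E} → {C, E, G}.

{C, E, G}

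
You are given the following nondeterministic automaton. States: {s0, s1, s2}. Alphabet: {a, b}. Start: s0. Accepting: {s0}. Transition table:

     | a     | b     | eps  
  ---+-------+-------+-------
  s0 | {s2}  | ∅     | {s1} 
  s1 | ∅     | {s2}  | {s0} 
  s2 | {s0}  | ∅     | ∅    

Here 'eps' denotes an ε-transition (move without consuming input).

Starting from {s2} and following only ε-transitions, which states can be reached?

{s2}

Begin with {s2}.
No ε-moves leave this set, so the closure equals the set itself.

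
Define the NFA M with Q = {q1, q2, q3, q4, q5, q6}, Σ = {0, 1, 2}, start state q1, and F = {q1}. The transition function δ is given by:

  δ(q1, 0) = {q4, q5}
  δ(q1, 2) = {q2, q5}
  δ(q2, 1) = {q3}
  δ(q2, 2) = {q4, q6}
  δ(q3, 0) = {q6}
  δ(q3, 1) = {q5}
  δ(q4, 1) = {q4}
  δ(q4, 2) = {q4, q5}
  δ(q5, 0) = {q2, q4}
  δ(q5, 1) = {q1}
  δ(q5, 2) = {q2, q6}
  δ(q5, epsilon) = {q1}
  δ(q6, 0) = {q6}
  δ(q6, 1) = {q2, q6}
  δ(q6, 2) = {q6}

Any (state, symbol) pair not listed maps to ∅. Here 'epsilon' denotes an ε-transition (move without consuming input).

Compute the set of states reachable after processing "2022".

Start in {q1}.
Read '2': q1→{q2, q5}; union {q2, q5}; ε-closure = {q1, q2, q5}.
Read '0': q1→{q4, q5}, q2→∅, q5→{q2, q4}; union {q2, q4, q5}; ε-closure = {q1, q2, q4, q5}.
Read '2': q1→{q2, q5}, q2→{q4, q6}, q4→{q4, q5}, q5→{q2, q6}; union {q2, q4, q5, q6}; ε-closure = {q1, q2, q4, q5, q6}.
Read '2': q1→{q2, q5}, q2→{q4, q6}, q4→{q4, q5}, q5→{q2, q6}, q6→{q6}; union {q2, q4, q5, q6}; ε-closure = {q1, q2, q4, q5, q6}.

{q1, q2, q4, q5, q6}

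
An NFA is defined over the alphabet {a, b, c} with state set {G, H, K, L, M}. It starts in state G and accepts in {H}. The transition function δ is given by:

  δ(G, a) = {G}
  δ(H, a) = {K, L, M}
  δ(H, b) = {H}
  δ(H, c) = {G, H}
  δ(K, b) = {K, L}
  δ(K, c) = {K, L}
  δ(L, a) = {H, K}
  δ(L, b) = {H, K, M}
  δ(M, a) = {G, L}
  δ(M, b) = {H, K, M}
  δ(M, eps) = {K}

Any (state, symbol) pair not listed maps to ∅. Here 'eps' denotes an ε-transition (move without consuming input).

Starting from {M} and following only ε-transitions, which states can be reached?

{K, M}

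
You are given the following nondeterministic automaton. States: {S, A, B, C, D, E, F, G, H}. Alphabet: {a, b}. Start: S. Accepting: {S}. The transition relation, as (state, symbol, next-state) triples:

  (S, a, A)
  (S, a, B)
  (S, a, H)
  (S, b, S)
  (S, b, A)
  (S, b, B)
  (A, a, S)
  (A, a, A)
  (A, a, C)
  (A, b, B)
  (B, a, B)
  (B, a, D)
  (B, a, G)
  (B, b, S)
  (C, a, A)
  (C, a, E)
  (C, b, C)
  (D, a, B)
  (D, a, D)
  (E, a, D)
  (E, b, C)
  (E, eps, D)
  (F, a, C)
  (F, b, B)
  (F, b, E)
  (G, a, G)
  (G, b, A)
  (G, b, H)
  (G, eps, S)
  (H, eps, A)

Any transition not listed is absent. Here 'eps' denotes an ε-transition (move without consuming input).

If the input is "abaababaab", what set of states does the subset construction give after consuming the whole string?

{S, A, B, C, H}

Start in {S}.
Read 'a': S→{A, B, H}; now {A, B, H}.
Read 'b': A→{B}, B→{S}, H→∅; now {S, B}.
Read 'a': S→{A, B, H}, B→{B, D, G}; union {A, B, D, G, H}; ε-closure = {S, A, B, D, G, H}.
Read 'a': S→{A, B, H}, A→{S, A, C}, B→{B, D, G}, D→{B, D}, G→{G}, H→∅; now {S, A, B, C, D, G, H}.
Read 'b': S→{S, A, B}, A→{B}, B→{S}, C→{C}, D→∅, G→{A, H}, H→∅; now {S, A, B, C, H}.
Read 'a': S→{A, B, H}, A→{S, A, C}, B→{B, D, G}, C→{A, E}, H→∅; now {S, A, B, C, D, E, G, H}.
Read 'b': S→{S, A, B}, A→{B}, B→{S}, C→{C}, D→∅, E→{C}, G→{A, H}, H→∅; now {S, A, B, C, H}.
Read 'a': S→{A, B, H}, A→{S, A, C}, B→{B, D, G}, C→{A, E}, H→∅; now {S, A, B, C, D, E, G, H}.
Read 'a': S→{A, B, H}, A→{S, A, C}, B→{B, D, G}, C→{A, E}, D→{B, D}, E→{D}, G→{G}, H→∅; now {S, A, B, C, D, E, G, H}.
Read 'b': S→{S, A, B}, A→{B}, B→{S}, C→{C}, D→∅, E→{C}, G→{A, H}, H→∅; now {S, A, B, C, H}.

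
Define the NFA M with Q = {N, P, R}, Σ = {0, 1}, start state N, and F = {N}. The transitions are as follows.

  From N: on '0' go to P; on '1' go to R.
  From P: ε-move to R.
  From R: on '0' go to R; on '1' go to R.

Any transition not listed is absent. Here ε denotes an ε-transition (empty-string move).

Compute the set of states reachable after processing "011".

Start in {N}.
Read '0': N→{P}; union {P}; ε-closure = {P, R}.
Read '1': P→∅, R→{R}; now {R}.
Read '1': R→{R}; now {R}.

{R}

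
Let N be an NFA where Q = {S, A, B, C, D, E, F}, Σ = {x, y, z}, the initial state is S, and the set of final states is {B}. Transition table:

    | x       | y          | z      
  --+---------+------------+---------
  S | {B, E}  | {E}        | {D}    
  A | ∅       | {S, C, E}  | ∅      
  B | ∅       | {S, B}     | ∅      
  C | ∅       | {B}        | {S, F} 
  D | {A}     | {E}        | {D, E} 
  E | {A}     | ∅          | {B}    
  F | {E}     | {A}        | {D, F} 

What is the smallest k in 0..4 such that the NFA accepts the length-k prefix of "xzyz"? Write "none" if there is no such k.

1

Start in {S}.
Read 'x': {S} → {B, E}.
None of the earlier sets intersect F, but {B, E} does.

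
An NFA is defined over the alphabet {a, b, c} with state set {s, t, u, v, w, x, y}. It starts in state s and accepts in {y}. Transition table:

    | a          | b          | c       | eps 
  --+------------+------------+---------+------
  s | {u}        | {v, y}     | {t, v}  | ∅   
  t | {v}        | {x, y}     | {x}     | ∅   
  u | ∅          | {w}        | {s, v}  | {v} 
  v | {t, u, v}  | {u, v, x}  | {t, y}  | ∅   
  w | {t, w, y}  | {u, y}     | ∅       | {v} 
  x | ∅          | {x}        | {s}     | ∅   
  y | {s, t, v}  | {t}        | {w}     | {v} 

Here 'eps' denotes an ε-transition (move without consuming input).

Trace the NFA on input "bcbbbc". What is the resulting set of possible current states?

{s, t, v, w, x, y}

Start in {s}.
Read 'b': {s} → {v, y}.
Read 'c': {v, y} → {t, v, w, y}.
Read 'b': {t, v, w, y} → {t, u, v, x, y}.
Read 'b': {t, u, v, x, y} → {t, u, v, w, x, y}.
Read 'b': {t, u, v, w, x, y} → {t, u, v, w, x, y}.
Read 'c': {t, u, v, w, x, y} → {s, t, v, w, x, y}.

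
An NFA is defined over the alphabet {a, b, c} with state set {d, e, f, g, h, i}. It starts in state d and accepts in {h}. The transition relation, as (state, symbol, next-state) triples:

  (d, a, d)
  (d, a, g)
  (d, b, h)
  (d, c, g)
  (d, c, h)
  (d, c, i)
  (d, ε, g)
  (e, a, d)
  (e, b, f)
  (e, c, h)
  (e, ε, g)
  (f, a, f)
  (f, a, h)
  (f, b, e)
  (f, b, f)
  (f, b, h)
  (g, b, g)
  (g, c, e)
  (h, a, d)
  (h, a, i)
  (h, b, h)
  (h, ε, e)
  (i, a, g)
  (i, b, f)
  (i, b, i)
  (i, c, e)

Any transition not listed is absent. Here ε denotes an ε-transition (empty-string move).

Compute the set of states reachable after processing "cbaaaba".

Start: ε-closure({d}) = {d, g}.
Read 'c': {d, g} → {e, g, h, i}.
Read 'b': {e, g, h, i} → {e, f, g, h, i}.
Read 'a': {e, f, g, h, i} → {d, e, f, g, h, i}.
Read 'a': {d, e, f, g, h, i} → {d, e, f, g, h, i}.
Read 'a': {d, e, f, g, h, i} → {d, e, f, g, h, i}.
Read 'b': {d, e, f, g, h, i} → {e, f, g, h, i}.
Read 'a': {e, f, g, h, i} → {d, e, f, g, h, i}.

{d, e, f, g, h, i}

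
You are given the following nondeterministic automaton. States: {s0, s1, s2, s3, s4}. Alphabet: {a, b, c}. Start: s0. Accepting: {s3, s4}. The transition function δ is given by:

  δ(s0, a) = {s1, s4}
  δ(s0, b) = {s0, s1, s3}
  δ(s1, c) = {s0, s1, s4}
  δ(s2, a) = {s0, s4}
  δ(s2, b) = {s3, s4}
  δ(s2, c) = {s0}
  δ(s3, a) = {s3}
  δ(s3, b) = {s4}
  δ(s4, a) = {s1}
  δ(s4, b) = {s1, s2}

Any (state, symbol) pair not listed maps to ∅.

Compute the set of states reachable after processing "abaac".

{s0, s1, s4}

Start in {s0}.
Read 'a': {s0} → {s1, s4}.
Read 'b': {s1, s4} → {s1, s2}.
Read 'a': {s1, s2} → {s0, s4}.
Read 'a': {s0, s4} → {s1, s4}.
Read 'c': {s1, s4} → {s0, s1, s4}.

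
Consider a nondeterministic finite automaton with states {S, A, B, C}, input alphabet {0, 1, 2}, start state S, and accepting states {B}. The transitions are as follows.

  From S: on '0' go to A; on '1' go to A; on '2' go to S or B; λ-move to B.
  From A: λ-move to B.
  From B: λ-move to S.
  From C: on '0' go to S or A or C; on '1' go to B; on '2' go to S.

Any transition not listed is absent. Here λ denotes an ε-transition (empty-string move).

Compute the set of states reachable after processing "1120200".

Start: ε-closure({S}) = {S, B}.
Read '1': S→{A}, B→∅; union {A}; ε-closure = {S, A, B}.
Read '1': S→{A}, A→∅, B→∅; union {A}; ε-closure = {S, A, B}.
Read '2': S→{S, B}, A→∅, B→∅; now {S, B}.
Read '0': S→{A}, B→∅; union {A}; ε-closure = {S, A, B}.
Read '2': S→{S, B}, A→∅, B→∅; now {S, B}.
Read '0': S→{A}, B→∅; union {A}; ε-closure = {S, A, B}.
Read '0': S→{A}, A→∅, B→∅; union {A}; ε-closure = {S, A, B}.

{S, A, B}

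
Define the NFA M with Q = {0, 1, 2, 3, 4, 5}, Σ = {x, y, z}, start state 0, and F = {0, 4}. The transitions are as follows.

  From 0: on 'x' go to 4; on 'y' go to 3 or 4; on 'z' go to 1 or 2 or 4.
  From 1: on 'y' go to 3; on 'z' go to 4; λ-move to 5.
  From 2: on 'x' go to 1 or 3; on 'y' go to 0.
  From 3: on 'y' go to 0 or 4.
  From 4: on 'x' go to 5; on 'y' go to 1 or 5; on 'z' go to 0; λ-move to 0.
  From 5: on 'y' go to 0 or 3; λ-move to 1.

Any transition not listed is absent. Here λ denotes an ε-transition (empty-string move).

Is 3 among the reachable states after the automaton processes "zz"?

No

Start in {0}.
Read 'z': {0} → {0, 1, 2, 4, 5}.
Read 'z': {0, 1, 2, 4, 5} → {0, 1, 2, 4, 5}.
State 3 is not in {0, 1, 2, 4, 5}.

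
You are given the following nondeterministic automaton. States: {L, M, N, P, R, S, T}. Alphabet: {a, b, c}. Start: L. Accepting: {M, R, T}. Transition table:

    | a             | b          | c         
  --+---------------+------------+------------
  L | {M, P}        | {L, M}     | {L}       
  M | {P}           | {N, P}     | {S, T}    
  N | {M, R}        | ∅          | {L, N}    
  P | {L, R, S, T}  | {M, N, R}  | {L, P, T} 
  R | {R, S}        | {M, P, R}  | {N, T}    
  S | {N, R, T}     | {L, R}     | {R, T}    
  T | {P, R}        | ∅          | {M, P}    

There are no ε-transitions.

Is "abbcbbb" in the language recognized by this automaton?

Yes

Start in {L}.
Read 'a': L→{M, P}; now {M, P}.
Read 'b': M→{N, P}, P→{M, N, R}; now {M, N, P, R}.
Read 'b': M→{N, P}, N→∅, P→{M, N, R}, R→{M, P, R}; now {M, N, P, R}.
Read 'c': M→{S, T}, N→{L, N}, P→{L, P, T}, R→{N, T}; now {L, N, P, S, T}.
Read 'b': L→{L, M}, N→∅, P→{M, N, R}, S→{L, R}, T→∅; now {L, M, N, R}.
Read 'b': L→{L, M}, M→{N, P}, N→∅, R→{M, P, R}; now {L, M, N, P, R}.
Read 'b': L→{L, M}, M→{N, P}, N→∅, P→{M, N, R}, R→{M, P, R}; now {L, M, N, P, R}.
The final set {L, M, N, P, R} contains the accepting states M, R.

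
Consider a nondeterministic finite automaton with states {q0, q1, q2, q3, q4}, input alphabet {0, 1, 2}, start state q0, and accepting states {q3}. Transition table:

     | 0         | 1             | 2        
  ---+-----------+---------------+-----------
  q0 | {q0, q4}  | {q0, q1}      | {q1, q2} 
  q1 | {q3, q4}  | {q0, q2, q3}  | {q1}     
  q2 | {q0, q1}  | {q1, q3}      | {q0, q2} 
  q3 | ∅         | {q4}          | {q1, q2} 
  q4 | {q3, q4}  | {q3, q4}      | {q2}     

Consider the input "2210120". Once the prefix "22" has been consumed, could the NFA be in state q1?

Start in {q0}.
Read '2': q0→{q1, q2}; now {q1, q2}.
Read '2': q1→{q1}, q2→{q0, q2}; now {q0, q1, q2}.
State q1 is in {q0, q1, q2}.

Yes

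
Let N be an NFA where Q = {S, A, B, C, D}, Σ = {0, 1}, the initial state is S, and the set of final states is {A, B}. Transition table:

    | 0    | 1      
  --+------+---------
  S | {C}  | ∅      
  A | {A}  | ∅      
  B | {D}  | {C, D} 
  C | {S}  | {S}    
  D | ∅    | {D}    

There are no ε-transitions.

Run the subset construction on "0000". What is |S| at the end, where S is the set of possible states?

1

Start in {S}.
Read '0': {S} → {C}.
Read '0': {C} → {S}.
Read '0': {S} → {C}.
Read '0': {C} → {S}.
That set has 1 state.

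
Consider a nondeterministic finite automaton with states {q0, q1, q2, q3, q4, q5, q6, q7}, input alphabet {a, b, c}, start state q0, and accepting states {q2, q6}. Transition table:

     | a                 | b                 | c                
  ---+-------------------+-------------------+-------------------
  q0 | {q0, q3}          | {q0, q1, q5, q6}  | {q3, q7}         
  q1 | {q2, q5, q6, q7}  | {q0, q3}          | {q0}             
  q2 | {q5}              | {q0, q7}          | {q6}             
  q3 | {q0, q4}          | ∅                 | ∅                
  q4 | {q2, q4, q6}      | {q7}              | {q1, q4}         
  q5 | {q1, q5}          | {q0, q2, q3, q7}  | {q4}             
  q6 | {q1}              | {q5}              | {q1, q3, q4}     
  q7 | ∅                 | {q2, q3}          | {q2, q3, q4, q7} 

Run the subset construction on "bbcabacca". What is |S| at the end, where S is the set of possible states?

8

Start in {q0}.
Read 'b': q0→{q0, q1, q5, q6}; now {q0, q1, q5, q6}.
Read 'b': q0→{q0, q1, q5, q6}, q1→{q0, q3}, q5→{q0, q2, q3, q7}, q6→{q5}; now {q0, q1, q2, q3, q5, q6, q7}.
Read 'c': q0→{q3, q7}, q1→{q0}, q2→{q6}, q3→∅, q5→{q4}, q6→{q1, q3, q4}, q7→{q2, q3, q4, q7}; now {q0, q1, q2, q3, q4, q6, q7}.
Read 'a': q0→{q0, q3}, q1→{q2, q5, q6, q7}, q2→{q5}, q3→{q0, q4}, q4→{q2, q4, q6}, q6→{q1}, q7→∅; now {q0, q1, q2, q3, q4, q5, q6, q7}.
Read 'b': q0→{q0, q1, q5, q6}, q1→{q0, q3}, q2→{q0, q7}, q3→∅, q4→{q7}, q5→{q0, q2, q3, q7}, q6→{q5}, q7→{q2, q3}; now {q0, q1, q2, q3, q5, q6, q7}.
Read 'a': q0→{q0, q3}, q1→{q2, q5, q6, q7}, q2→{q5}, q3→{q0, q4}, q5→{q1, q5}, q6→{q1}, q7→∅; now {q0, q1, q2, q3, q4, q5, q6, q7}.
Read 'c': q0→{q3, q7}, q1→{q0}, q2→{q6}, q3→∅, q4→{q1, q4}, q5→{q4}, q6→{q1, q3, q4}, q7→{q2, q3, q4, q7}; now {q0, q1, q2, q3, q4, q6, q7}.
Read 'c': q0→{q3, q7}, q1→{q0}, q2→{q6}, q3→∅, q4→{q1, q4}, q6→{q1, q3, q4}, q7→{q2, q3, q4, q7}; now {q0, q1, q2, q3, q4, q6, q7}.
Read 'a': q0→{q0, q3}, q1→{q2, q5, q6, q7}, q2→{q5}, q3→{q0, q4}, q4→{q2, q4, q6}, q6→{q1}, q7→∅; now {q0, q1, q2, q3, q4, q5, q6, q7}.
That set has 8 states.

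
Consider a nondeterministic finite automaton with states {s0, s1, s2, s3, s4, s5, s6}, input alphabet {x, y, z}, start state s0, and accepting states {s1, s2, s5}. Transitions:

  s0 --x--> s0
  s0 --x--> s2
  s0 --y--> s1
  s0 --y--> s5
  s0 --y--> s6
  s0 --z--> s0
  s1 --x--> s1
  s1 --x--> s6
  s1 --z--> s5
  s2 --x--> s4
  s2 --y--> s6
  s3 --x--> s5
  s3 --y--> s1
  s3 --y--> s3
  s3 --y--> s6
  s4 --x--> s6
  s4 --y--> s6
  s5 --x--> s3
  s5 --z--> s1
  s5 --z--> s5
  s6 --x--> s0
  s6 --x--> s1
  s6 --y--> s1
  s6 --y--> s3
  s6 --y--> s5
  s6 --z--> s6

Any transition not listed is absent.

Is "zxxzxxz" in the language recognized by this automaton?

Start in {s0}.
Read 'z': {s0} → {s0}.
Read 'x': {s0} → {s0, s2}.
Read 'x': {s0, s2} → {s0, s2, s4}.
Read 'z': {s0, s2, s4} → {s0}.
Read 'x': {s0} → {s0, s2}.
Read 'x': {s0, s2} → {s0, s2, s4}.
Read 'z': {s0, s2, s4} → {s0}.
The final set {s0} contains no accepting state.

No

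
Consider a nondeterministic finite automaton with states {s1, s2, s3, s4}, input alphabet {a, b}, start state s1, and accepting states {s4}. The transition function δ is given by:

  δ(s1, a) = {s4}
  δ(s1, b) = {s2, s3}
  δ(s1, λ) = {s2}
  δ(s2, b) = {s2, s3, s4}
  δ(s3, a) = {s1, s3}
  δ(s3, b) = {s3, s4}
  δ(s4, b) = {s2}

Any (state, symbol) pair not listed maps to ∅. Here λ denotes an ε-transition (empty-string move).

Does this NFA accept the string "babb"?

Yes

Start: ε-closure({s1}) = {s1, s2}.
Read 'b': {s1, s2} → {s2, s3, s4}.
Read 'a': {s2, s3, s4} → {s1, s2, s3}.
Read 'b': {s1, s2, s3} → {s2, s3, s4}.
Read 'b': {s2, s3, s4} → {s2, s3, s4}.
The final set {s2, s3, s4} contains the accepting state s4.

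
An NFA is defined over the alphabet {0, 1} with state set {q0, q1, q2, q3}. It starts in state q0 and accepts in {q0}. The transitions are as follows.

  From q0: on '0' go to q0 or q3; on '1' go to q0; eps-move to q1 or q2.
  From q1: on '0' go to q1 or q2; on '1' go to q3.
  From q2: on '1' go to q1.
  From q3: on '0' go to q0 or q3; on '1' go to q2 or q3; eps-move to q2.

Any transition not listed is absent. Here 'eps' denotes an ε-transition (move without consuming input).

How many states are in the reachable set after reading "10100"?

4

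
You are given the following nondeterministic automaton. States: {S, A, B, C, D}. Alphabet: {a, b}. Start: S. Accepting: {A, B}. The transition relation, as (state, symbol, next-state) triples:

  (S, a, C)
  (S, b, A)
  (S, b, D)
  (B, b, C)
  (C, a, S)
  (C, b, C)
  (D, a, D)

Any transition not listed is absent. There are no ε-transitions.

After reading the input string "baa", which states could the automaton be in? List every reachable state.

Start in {S}.
Read 'b': {S} → {A, D}.
Read 'a': {A, D} → {D}.
Read 'a': {D} → {D}.

{D}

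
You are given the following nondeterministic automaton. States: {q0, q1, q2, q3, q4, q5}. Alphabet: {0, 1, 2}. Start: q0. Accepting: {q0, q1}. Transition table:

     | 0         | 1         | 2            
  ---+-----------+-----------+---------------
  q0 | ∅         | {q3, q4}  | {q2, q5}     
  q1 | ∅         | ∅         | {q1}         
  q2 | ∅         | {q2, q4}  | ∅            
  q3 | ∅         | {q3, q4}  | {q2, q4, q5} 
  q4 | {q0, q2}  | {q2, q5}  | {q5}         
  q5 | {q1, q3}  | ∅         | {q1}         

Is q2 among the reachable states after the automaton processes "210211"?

Yes

Start in {q0}.
Read '2': {q0} → {q2, q5}.
Read '1': {q2, q5} → {q2, q4}.
Read '0': {q2, q4} → {q0, q2}.
Read '2': {q0, q2} → {q2, q5}.
Read '1': {q2, q5} → {q2, q4}.
Read '1': {q2, q4} → {q2, q4, q5}.
State q2 is in {q2, q4, q5}.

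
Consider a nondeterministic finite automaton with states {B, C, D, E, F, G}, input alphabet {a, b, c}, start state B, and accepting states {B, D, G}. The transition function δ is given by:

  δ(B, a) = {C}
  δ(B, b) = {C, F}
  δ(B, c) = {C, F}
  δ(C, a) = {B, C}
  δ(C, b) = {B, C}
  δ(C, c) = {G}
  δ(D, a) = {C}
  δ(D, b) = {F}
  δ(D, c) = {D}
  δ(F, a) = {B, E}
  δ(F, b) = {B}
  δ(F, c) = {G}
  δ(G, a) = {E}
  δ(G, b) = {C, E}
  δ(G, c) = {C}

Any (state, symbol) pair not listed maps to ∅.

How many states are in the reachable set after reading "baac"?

3

Start in {B}.
Read 'b': B→{C, F}; now {C, F}.
Read 'a': C→{B, C}, F→{B, E}; now {B, C, E}.
Read 'a': B→{C}, C→{B, C}, E→∅; now {B, C}.
Read 'c': B→{C, F}, C→{G}; now {C, F, G}.
That set has 3 states.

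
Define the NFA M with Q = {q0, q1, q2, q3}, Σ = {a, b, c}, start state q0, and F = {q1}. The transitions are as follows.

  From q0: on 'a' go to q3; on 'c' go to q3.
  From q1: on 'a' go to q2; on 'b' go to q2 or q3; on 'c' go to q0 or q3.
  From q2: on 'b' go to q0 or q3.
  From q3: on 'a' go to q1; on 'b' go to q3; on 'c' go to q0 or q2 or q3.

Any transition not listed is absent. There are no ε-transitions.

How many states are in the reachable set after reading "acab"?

2

Start in {q0}.
Read 'a': {q0} → {q3}.
Read 'c': {q3} → {q0, q2, q3}.
Read 'a': {q0, q2, q3} → {q1, q3}.
Read 'b': {q1, q3} → {q2, q3}.
That set has 2 states.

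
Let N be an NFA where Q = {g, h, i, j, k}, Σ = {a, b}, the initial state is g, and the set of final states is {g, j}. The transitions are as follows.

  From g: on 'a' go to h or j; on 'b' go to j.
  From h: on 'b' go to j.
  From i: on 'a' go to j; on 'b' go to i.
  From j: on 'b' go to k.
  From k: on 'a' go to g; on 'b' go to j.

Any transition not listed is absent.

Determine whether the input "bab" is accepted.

No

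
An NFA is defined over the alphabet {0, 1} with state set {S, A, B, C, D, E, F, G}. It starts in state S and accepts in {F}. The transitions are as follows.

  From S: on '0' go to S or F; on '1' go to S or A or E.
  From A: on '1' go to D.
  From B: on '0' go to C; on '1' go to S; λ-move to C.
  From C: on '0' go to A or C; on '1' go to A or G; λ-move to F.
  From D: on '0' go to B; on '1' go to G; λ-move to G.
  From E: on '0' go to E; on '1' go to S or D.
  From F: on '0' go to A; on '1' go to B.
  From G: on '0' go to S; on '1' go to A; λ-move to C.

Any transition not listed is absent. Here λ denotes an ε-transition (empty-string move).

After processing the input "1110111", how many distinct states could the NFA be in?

Start in {S}.
Read '1': {S} → {S, A, E}.
Read '1': {S, A, E} → {S, A, C, D, E, F, G}.
Read '1': {S, A, C, D, E, F, G} → {S, A, B, C, D, E, F, G}.
Read '0': {S, A, B, C, D, E, F, G} → {S, A, B, C, E, F}.
Read '1': {S, A, B, C, E, F} → {S, A, B, C, D, E, F, G}.
Read '1': {S, A, B, C, D, E, F, G} → {S, A, B, C, D, E, F, G}.
Read '1': {S, A, B, C, D, E, F, G} → {S, A, B, C, D, E, F, G}.
That set has 8 states.

8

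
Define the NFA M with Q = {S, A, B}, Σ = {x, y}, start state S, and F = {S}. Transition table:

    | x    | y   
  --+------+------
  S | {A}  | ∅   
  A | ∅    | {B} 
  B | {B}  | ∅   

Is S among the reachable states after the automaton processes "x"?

No

Start in {S}.
Read 'x': S→{A}; now {A}.
State S is not in {A}.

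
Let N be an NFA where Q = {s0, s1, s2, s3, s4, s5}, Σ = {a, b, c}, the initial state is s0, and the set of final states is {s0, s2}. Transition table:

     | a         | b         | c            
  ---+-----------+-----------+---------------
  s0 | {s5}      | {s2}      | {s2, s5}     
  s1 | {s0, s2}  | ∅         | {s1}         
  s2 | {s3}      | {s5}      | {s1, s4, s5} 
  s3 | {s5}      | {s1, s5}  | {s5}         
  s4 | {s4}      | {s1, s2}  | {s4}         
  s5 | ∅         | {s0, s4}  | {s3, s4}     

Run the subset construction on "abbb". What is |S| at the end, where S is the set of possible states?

Start in {s0}.
Read 'a': s0→{s5}; now {s5}.
Read 'b': s5→{s0, s4}; now {s0, s4}.
Read 'b': s0→{s2}, s4→{s1, s2}; now {s1, s2}.
Read 'b': s1→∅, s2→{s5}; now {s5}.
That set has 1 state.

1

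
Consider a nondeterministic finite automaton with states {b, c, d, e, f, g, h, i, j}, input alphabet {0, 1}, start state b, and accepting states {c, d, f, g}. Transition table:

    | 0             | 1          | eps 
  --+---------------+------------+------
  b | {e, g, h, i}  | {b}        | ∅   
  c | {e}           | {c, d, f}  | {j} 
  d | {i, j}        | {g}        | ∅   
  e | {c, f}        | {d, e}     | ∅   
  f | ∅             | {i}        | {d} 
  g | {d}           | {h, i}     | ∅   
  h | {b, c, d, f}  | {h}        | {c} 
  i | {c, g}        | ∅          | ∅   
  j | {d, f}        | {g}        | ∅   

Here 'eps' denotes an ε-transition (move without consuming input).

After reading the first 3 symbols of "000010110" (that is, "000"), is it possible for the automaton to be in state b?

Start in {b}.
Read '0': b→{e, g, h, i}; union {e, g, h, i}; ε-closure = {c, e, g, h, i, j}.
Read '0': c→{e}, e→{c, f}, g→{d}, h→{b, c, d, f}, i→{c, g}, j→{d, f}; union {b, c, d, e, f, g}; ε-closure = {b, c, d, e, f, g, j}.
Read '0': b→{e, g, h, i}, c→{e}, d→{i, j}, e→{c, f}, f→∅, g→{d}, j→{d, f}; now {c, d, e, f, g, h, i, j}.
State b is not in {c, d, e, f, g, h, i, j}.

No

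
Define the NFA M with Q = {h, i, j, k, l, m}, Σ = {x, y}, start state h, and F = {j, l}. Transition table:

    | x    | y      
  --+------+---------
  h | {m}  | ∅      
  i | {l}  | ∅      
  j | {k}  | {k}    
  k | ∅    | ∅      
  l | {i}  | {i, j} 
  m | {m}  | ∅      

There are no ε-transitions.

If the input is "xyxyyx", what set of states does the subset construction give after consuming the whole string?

∅

Start in {h}.
Read 'x': {h} → {m}.
Read 'y': {m} → ∅.
The set is empty and remains empty for the remaining 4 symbols.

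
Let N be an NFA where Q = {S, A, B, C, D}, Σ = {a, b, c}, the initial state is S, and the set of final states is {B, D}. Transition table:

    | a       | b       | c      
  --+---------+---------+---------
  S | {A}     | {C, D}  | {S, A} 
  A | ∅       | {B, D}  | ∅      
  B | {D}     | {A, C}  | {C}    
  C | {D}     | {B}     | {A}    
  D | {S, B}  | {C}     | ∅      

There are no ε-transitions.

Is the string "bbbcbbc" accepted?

No

Start in {S}.
Read 'b': S→{C, D}; now {C, D}.
Read 'b': C→{B}, D→{C}; now {B, C}.
Read 'b': B→{A, C}, C→{B}; now {A, B, C}.
Read 'c': A→∅, B→{C}, C→{A}; now {A, C}.
Read 'b': A→{B, D}, C→{B}; now {B, D}.
Read 'b': B→{A, C}, D→{C}; now {A, C}.
Read 'c': A→∅, C→{A}; now {A}.
The final set {A} contains no accepting state.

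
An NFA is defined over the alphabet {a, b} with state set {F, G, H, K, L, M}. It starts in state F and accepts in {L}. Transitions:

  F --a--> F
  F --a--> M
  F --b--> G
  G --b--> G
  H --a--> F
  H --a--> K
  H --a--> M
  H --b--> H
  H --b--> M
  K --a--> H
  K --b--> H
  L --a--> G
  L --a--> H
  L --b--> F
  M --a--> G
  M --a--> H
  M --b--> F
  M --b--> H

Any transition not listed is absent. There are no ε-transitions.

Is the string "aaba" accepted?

No

Start in {F}.
Read 'a': F→{F, M}; now {F, M}.
Read 'a': F→{F, M}, M→{G, H}; now {F, G, H, M}.
Read 'b': F→{G}, G→{G}, H→{H, M}, M→{F, H}; now {F, G, H, M}.
Read 'a': F→{F, M}, G→∅, H→{F, K, M}, M→{G, H}; now {F, G, H, K, M}.
The final set {F, G, H, K, M} contains no accepting state.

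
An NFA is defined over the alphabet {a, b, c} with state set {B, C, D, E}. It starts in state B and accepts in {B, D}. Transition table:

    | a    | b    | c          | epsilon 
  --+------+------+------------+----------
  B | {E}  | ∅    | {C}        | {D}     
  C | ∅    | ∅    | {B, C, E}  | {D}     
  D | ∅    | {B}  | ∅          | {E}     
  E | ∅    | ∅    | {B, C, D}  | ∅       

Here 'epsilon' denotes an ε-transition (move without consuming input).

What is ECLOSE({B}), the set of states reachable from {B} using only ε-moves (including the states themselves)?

Begin with {B}.
ε-move B → D; add D.
ε-move D → E; add E.

{B, D, E}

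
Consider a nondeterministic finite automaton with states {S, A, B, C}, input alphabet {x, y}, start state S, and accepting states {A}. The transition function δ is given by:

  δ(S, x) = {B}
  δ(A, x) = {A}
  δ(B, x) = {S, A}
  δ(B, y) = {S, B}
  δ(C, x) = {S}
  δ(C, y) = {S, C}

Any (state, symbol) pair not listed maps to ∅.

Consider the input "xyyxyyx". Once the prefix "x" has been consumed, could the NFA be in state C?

No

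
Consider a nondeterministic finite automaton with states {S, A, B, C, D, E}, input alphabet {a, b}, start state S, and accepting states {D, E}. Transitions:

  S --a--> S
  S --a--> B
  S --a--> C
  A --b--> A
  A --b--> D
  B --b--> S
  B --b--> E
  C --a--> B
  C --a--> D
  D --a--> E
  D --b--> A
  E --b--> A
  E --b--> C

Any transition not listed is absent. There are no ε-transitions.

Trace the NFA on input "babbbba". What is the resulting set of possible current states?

∅

Start in {S}.
Read 'b': S→∅; now ∅.
The set is empty and remains empty for the remaining 6 symbols.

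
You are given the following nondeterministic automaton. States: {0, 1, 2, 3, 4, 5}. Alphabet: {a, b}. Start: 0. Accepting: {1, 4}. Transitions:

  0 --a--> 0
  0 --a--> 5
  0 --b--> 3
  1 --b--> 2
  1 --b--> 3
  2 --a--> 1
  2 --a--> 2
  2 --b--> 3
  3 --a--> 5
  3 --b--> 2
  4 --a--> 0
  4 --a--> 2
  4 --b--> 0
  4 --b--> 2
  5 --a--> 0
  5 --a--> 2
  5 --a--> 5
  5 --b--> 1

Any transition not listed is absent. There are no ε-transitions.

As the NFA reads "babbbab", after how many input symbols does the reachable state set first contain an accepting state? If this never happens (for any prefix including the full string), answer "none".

Start in {0}.
Read 'b': 0→{3}; now {3}.
Read 'a': 3→{5}; now {5}.
Read 'b': 5→{1}; now {1}.
None of the earlier sets intersect F, but {1} does.

3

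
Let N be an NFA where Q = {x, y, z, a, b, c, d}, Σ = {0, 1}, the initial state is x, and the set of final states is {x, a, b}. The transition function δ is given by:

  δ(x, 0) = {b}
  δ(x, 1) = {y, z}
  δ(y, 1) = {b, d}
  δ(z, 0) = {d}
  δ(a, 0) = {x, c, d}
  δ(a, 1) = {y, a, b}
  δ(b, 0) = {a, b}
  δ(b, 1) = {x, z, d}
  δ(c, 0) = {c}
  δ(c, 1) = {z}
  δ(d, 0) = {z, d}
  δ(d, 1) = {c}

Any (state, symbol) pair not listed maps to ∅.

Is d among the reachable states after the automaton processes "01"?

Start in {x}.
Read '0': x→{b}; now {b}.
Read '1': b→{x, z, d}; now {x, z, d}.
State d is in {x, z, d}.

Yes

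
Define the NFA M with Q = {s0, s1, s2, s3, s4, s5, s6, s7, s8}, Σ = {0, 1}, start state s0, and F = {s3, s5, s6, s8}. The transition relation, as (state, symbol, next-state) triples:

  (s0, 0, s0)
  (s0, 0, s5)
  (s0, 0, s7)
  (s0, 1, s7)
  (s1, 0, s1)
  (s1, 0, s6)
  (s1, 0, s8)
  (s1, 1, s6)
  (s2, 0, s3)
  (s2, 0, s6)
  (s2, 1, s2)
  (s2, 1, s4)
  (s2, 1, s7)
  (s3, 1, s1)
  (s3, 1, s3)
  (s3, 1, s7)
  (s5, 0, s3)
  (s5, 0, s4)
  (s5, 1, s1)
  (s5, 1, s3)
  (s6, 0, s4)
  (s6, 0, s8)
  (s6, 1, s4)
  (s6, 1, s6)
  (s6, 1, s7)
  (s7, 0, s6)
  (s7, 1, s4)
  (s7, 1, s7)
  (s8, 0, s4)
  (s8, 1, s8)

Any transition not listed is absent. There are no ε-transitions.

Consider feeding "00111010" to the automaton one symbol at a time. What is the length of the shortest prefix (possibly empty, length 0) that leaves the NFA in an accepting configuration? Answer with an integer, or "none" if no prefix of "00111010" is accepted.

1

Start in {s0}.
Read '0': s0→{s0, s5, s7}; now {s0, s5, s7}.
None of the earlier sets intersect F, but {s0, s5, s7} does.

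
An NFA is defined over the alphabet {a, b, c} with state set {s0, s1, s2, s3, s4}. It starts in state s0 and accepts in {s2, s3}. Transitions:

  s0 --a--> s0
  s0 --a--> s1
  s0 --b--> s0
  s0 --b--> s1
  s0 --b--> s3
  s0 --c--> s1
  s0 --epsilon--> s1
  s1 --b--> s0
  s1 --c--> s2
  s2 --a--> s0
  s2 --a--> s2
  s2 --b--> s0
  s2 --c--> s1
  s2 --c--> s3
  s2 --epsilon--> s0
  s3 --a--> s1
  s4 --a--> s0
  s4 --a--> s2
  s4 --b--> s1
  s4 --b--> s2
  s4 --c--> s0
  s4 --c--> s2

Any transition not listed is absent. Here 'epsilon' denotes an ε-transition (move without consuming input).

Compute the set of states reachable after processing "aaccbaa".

Start: ε-closure({s0}) = {s0, s1}.
Read 'a': s0→{s0, s1}, s1→∅; now {s0, s1}.
Read 'a': s0→{s0, s1}, s1→∅; now {s0, s1}.
Read 'c': s0→{s1}, s1→{s2}; union {s1, s2}; ε-closure = {s0, s1, s2}.
Read 'c': s0→{s1}, s1→{s2}, s2→{s1, s3}; union {s1, s2, s3}; ε-closure = {s0, s1, s2, s3}.
Read 'b': s0→{s0, s1, s3}, s1→{s0}, s2→{s0}, s3→∅; now {s0, s1, s3}.
Read 'a': s0→{s0, s1}, s1→∅, s3→{s1}; now {s0, s1}.
Read 'a': s0→{s0, s1}, s1→∅; now {s0, s1}.

{s0, s1}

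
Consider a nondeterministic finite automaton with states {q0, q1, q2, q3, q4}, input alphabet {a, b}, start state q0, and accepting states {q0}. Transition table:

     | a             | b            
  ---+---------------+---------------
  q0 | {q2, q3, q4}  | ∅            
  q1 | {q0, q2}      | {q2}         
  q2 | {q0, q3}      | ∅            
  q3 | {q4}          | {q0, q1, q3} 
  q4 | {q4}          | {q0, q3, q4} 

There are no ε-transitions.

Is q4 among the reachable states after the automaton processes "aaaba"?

Yes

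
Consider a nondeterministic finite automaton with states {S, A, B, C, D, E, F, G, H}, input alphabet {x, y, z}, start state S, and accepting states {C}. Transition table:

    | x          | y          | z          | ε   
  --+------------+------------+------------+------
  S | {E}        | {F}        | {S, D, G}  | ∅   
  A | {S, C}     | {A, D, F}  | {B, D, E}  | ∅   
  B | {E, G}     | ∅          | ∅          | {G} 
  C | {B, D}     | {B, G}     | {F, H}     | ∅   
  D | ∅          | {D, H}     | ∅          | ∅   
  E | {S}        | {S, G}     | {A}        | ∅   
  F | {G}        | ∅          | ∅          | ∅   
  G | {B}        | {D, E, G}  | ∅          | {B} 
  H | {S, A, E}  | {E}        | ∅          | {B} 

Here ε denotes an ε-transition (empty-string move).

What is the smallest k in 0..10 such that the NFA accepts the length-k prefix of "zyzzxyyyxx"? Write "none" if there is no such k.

10

Start in {S}.
Read 'z': S→{S, D, G}; union {S, D, G}; ε-closure = {S, B, D, G}.
Read 'y': S→{F}, B→∅, D→{D, H}, G→{D, E, G}; union {D, E, F, G, H}; ε-closure = {B, D, E, F, G, H}.
Read 'z': B→∅, D→∅, E→{A}, F→∅, G→∅, H→∅; now {A}.
Read 'z': A→{B, D, E}; union {B, D, E}; ε-closure = {B, D, E, G}.
Read 'x': B→{E, G}, D→∅, E→{S}, G→{B}; now {S, B, E, G}.
Read 'y': S→{F}, B→∅, E→{S, G}, G→{D, E, G}; union {S, D, E, F, G}; ε-closure = {S, B, D, E, F, G}.
Read 'y': S→{F}, B→∅, D→{D, H}, E→{S, G}, F→∅, G→{D, E, G}; union {S, D, E, F, G, H}; ε-closure = {S, B, D, E, F, G, H}.
Read 'y': S→{F}, B→∅, D→{D, H}, E→{S, G}, F→∅, G→{D, E, G}, H→{E}; union {S, D, E, F, G, H}; ε-closure = {S, B, D, E, F, G, H}.
Read 'x': S→{E}, B→{E, G}, D→∅, E→{S}, F→{G}, G→{B}, H→{S, A, E}; now {S, A, B, E, G}.
Read 'x': S→{E}, A→{S, C}, B→{E, G}, E→{S}, G→{B}; now {S, B, C, E, G}.
None of the earlier sets intersect F, but {S, B, C, E, G} does.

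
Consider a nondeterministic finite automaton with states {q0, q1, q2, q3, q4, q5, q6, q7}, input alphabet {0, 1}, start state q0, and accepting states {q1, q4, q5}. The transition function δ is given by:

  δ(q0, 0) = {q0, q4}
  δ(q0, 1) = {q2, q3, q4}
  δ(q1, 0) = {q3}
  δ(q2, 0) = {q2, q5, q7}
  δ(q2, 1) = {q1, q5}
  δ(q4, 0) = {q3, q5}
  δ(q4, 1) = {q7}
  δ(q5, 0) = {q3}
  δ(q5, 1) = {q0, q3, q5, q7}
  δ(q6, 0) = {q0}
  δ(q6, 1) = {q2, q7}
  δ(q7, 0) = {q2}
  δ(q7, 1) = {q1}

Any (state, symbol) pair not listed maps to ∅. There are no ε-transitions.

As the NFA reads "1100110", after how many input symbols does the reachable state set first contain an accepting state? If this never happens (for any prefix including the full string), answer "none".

1

Start in {q0}.
Read '1': q0→{q2, q3, q4}; now {q2, q3, q4}.
None of the earlier sets intersect F, but {q2, q3, q4} does.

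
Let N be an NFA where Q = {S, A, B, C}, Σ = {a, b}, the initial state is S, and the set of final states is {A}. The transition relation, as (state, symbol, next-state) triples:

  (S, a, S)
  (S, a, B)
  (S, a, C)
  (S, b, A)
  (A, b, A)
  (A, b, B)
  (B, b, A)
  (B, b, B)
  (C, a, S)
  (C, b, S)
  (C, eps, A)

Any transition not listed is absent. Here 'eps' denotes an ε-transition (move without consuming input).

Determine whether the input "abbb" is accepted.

Yes

Start in {S}.
Read 'a': {S} → {S, A, B, C}.
Read 'b': {S, A, B, C} → {S, A, B}.
Read 'b': {S, A, B} → {A, B}.
Read 'b': {A, B} → {A, B}.
The final set {A, B} contains the accepting state A.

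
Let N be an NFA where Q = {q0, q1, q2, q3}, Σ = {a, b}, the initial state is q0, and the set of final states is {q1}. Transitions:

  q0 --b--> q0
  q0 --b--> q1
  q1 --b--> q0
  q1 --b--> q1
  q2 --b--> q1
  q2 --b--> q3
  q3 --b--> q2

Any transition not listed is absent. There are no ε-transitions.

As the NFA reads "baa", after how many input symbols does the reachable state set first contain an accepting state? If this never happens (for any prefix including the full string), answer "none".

Start in {q0}.
Read 'b': q0→{q0, q1}; now {q0, q1}.
None of the earlier sets intersect F, but {q0, q1} does.

1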